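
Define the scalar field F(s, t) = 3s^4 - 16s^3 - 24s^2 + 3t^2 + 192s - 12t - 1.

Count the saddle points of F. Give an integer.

1

F separates as a function of s plus a function of t, so ∇F=0 decouples.
∂F/∂s = 12(s - 4)(s - 2)(s + 2) = 0 at s ∈ {-2, 2, 4}; ∂F/∂t = 6(t - 2) = 0 at t ∈ {2}.
The Hessian is diagonal: diag(F_ss, F_tt). Second derivatives: F_ss(-2)=288, F_ss(2)=-96, F_ss(4)=144; F_tt(2)=6.
Saddle points occur where the two diagonal entries have opposite signs: (2, 2). Count: 1.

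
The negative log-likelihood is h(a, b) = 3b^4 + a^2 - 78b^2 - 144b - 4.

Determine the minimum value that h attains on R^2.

h(a,b) separates as P(a) + Q(b) − 4, so its minimum is min P + min Q − 4.
P'(a) = 2a vanishes at a ∈ {0}; Q'(b) = 12(b - 4)(b + 1)(b + 3) vanishes at b ∈ {-3, -1, 4}.
Local minima of P (where P''>0): P(0)=0. Local minima of Q: Q(-3)=-27, Q(4)=-1056.
So the global minimum of h is P(0) + Q(4) − 4 = 0 − 1056 − 4 = -1060, attained at (0, 4).

-1060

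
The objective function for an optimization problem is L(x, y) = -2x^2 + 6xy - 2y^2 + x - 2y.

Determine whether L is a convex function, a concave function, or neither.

L is quadratic, so its Hessian is the constant matrix H = [[-4, 6], [6, -4]].
det(H) = -20, tr(H) = -8.
det(H) < 0, so H is indefinite: neither convex nor concave.

neither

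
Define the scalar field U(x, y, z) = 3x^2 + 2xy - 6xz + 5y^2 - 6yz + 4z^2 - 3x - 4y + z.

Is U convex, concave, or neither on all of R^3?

convex

U is quadratic, so its Hessian is the constant matrix H = [[6, 2, -6], [2, 10, -6], [-6, -6, 8]].
Leading principal minors: 6, 56, 16.
All positive ⇒ H ≻ 0 ⇒ convex.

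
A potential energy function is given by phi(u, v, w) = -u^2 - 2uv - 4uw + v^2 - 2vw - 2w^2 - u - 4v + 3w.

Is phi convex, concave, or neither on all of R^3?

neither

phi is quadratic, so its Hessian is the constant matrix H = [[-2, -2, -4], [-2, 2, -2], [-4, -2, -4]].
Leading principal minors: -2, -8, -24.
Neither pattern holds ⇒ H is indefinite ⇒ neither convex nor concave.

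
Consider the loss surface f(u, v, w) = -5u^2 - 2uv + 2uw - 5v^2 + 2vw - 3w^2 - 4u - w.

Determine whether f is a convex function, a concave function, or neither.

concave

f is quadratic, so its Hessian is the constant matrix H = [[-10, -2, 2], [-2, -10, 2], [2, 2, -6]].
Leading principal minors: -10, 96, -512.
Signs alternate −, +, − ⇒ H ≺ 0 ⇒ concave.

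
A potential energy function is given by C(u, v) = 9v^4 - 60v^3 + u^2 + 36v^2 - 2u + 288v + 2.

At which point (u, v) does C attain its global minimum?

(1, -1)

C(u,v) separates as P(u) + Q(v) + 2, so its minimum is min P + min Q + 2.
P'(u) = 2u - 2 vanishes at u ∈ {1}; Q'(v) = 36(v - 4)(v - 2)(v + 1) vanishes at v ∈ {-1, 2, 4}.
Local minima of P (where P''>0): P(1)=-1. Local minima of Q: Q(-1)=-183, Q(4)=192.
So the global minimum of C is P(1) + Q(-1) + 2 = -1 − 183 + 2 = -182, attained at (1, -1).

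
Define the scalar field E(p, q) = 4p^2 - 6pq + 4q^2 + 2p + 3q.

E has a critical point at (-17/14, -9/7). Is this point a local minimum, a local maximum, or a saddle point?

The Hessian of E is constant: H = [[8, -6], [-6, 8]].
det(H) = 8·8 − (-6)² = 28.
det(H) > 0 and tr(H) = 16 > 0, so H is positive definite and the point is a local minimum.

local minimum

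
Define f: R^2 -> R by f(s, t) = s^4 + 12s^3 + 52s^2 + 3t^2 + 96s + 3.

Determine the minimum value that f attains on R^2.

-61

f(s,t) separates as P(s) + Q(t) + 3, so its minimum is min P + min Q + 3.
P'(s) = 4(s + 2)(s + 3)(s + 4) vanishes at s ∈ {-4, -3, -2}; Q'(t) = 6t vanishes at t ∈ {0}.
Local minima of P (where P''>0): P(-4)=-64, P(-2)=-64. Local minima of Q: Q(0)=0.
So the global minimum of f is P(-4) + Q(0) + 3 = -64 + 0 + 3 = -61, attained at (-4, 0).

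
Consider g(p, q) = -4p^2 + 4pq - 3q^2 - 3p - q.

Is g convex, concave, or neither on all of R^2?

g is quadratic, so its Hessian is the constant matrix H = [[-8, 4], [4, -6]].
det(H) = 32, tr(H) = -14.
det(H) > 0 and tr(H) < 0, so H is negative definite everywhere: concave.

concave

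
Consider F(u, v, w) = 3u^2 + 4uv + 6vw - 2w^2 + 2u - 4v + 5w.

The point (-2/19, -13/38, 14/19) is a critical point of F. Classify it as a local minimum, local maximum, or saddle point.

The Hessian is constant: H = [[6, 4, 0], [4, 0, 6], [0, 6, -4]].
Leading principal minors: Δ₁ = 6, Δ₂ = -16, Δ₃ = -152.
The minors fit neither the all-positive nor the alternating-sign pattern, so H is indefinite: a saddle point.

saddle point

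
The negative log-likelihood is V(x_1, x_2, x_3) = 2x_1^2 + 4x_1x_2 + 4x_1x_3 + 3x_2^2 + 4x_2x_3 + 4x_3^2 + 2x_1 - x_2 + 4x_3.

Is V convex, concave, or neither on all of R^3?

V is quadratic, so its Hessian is the constant matrix H = [[4, 4, 4], [4, 6, 4], [4, 4, 8]].
Leading principal minors: 4, 8, 32.
All positive ⇒ H ≻ 0 ⇒ convex.

convex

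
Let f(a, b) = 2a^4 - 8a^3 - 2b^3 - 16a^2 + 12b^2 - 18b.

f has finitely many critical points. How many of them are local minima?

2

f separates as a function of a plus a function of b, so ∇f=0 decouples.
∂f/∂a = 8a(a - 4)(a + 1) = 0 at a ∈ {-1, 0, 4}; ∂f/∂b = -6(b - 3)(b - 1) = 0 at b ∈ {1, 3}.
The Hessian is diagonal: diag(f_aa, f_bb). Second derivatives: f_aa(-1)=40, f_aa(0)=-32, f_aa(4)=160; f_bb(1)=12, f_bb(3)=-12.
Local minima occur where both diagonal entries positive: (-1, 1), (4, 1). Count: 2.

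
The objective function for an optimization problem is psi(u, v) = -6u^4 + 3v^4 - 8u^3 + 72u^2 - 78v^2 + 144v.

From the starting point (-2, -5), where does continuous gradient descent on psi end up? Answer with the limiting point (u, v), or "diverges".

(0, -4)

psi is separable, so gradient descent decouples: u follows -∂psi/∂u, v follows -∂psi/∂v.
∂psi/∂u = -24u(u - 2)(u + 3); at u=-2 this is -192, so u increases.
∂psi/∂v = 12(v - 3)(v - 1)(v + 4); at v=-5 this is -576, so v increases.
u converges to its nearest critical value 0 (a local min of the u-part); v converges to -4. The iterate converges to (0, -4).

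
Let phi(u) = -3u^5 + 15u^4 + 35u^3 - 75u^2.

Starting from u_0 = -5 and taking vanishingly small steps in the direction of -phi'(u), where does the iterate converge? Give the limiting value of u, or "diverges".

phi'(u) = -15u(u - 5)(u - 1)(u + 2), so phi'(-5) = -13500.
Gradient descent moves in the -phi' direction, i.e. u is increasing.
The nearest critical point in that direction is u = -2, where phi'' = 630 > 0 (a local minimum). The iterate converges there.

-2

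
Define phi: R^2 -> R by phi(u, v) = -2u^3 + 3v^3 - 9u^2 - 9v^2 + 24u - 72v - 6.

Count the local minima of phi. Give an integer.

phi separates as a function of u plus a function of v, so ∇phi=0 decouples.
∂phi/∂u = -6(u - 1)(u + 4) = 0 at u ∈ {-4, 1}; ∂phi/∂v = 9(v - 4)(v + 2) = 0 at v ∈ {-2, 4}.
The Hessian is diagonal: diag(phi_uu, phi_vv). Second derivatives: phi_uu(-4)=30, phi_uu(1)=-30; phi_vv(-2)=-54, phi_vv(4)=54.
Local minima occur where both diagonal entries positive: (-4, 4). Count: 1.

1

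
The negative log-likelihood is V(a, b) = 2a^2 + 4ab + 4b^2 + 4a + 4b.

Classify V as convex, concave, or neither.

convex

V is quadratic, so its Hessian is the constant matrix H = [[4, 4], [4, 8]].
det(H) = 16, tr(H) = 12.
det(H) > 0 and tr(H) > 0, so H is positive definite everywhere: convex.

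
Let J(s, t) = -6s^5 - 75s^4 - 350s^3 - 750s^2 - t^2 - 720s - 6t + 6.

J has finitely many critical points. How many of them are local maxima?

2

J separates as a function of s plus a function of t, so ∇J=0 decouples.
∂J/∂s = -30(s + 1)(s + 2)(s + 3)(s + 4) = 0 at s ∈ {-4, -3, -2, -1}; ∂J/∂t = -2(t + 3) = 0 at t ∈ {-3}.
The Hessian is diagonal: diag(J_ss, J_tt). Second derivatives: J_ss(-4)=180, J_ss(-3)=-60, J_ss(-2)=60, J_ss(-1)=-180; J_tt(-3)=-2.
Local maxima occur where both diagonal entries negative: (-3, -3), (-1, -3). Count: 2.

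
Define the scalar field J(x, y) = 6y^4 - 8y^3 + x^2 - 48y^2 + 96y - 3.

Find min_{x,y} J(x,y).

-227

J(x,y) separates as P(x) + Q(y) − 3, so its minimum is min P + min Q − 3.
P'(x) = 2x vanishes at x ∈ {0}; Q'(y) = 24(y - 2)(y - 1)(y + 2) vanishes at y ∈ {-2, 1, 2}.
Local minima of P (where P''>0): P(0)=0. Local minima of Q: Q(-2)=-224, Q(2)=32.
So the global minimum of J is P(0) + Q(-2) − 3 = 0 − 224 − 3 = -227, attained at (0, -2).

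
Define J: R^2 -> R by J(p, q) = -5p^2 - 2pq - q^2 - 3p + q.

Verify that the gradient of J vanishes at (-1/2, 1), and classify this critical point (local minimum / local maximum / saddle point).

local maximum

∇J = (-10p - 2q - 3, -2p - 2q + 1); substituting (-1/2, 1) gives ∇J = (0, 0), so (-1/2, 1) is indeed a critical point.
The Hessian of J is constant: H = [[-10, -2], [-2, -2]].
det(H) = (-10)·(-2) − (-2)² = 16.
det(H) > 0 and tr(H) = -12 < 0, so H is negative definite and the point is a local maximum.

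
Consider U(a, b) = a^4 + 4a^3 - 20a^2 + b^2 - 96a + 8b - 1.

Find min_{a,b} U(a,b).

-296

U(a,b) separates as P(a) + Q(b) − 1, so its minimum is min P + min Q − 1.
P'(a) = 4(a - 3)(a + 2)(a + 4) vanishes at a ∈ {-4, -2, 3}; Q'(b) = 2b + 8 vanishes at b ∈ {-4}.
Local minima of P (where P''>0): P(-4)=64, P(3)=-279. Local minima of Q: Q(-4)=-16.
So the global minimum of U is P(3) + Q(-4) − 1 = -279 − 16 − 1 = -296, attained at (3, -4).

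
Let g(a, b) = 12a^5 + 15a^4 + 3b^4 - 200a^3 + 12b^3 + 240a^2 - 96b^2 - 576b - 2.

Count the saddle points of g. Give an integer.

6

g separates as a function of a plus a function of b, so ∇g=0 decouples.
∂g/∂a = 60a(a - 2)(a - 1)(a + 4) = 0 at a ∈ {-4, 0, 1, 2}; ∂g/∂b = 12(b - 4)(b + 3)(b + 4) = 0 at b ∈ {-4, -3, 4}.
The Hessian is diagonal: diag(g_aa, g_bb). Second derivatives: g_aa(-4)=-7200, g_aa(0)=480, g_aa(1)=-300, g_aa(2)=720; g_bb(-4)=96, g_bb(-3)=-84, g_bb(4)=672.
Saddle points occur where the two diagonal entries have opposite signs: (-4, -4), (-4, 4), (0, -3), (1, -4), (1, 4), (2, -3). Count: 6.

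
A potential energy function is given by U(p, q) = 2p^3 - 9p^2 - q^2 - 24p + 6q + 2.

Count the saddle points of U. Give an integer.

1

U separates as a function of p plus a function of q, so ∇U=0 decouples.
∂U/∂p = 6(p - 4)(p + 1) = 0 at p ∈ {-1, 4}; ∂U/∂q = -2(q - 3) = 0 at q ∈ {3}.
The Hessian is diagonal: diag(U_pp, U_qq). Second derivatives: U_pp(-1)=-30, U_pp(4)=30; U_qq(3)=-2.
Saddle points occur where the two diagonal entries have opposite signs: (4, 3). Count: 1.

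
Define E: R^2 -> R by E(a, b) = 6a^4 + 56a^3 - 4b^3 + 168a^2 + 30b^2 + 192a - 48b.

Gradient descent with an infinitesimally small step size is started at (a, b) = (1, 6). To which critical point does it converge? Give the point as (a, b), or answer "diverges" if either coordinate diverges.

diverges

E is separable, so gradient descent decouples: a follows -∂E/∂a, b follows -∂E/∂b.
∂E/∂a = 24(a + 1)(a + 2)(a + 4); at a=1 this is 720, so a decreases.
∂E/∂b = -12(b - 4)(b - 1); at b=6 this is -120, so b increases.
The b-coordinate has no critical point in that direction and runs off to infinity.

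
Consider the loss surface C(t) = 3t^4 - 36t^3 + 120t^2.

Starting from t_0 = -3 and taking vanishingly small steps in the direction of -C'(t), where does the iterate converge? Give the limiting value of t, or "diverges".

C'(t) = 12t(t - 5)(t - 4), so C'(-3) = -2016.
Gradient descent moves in the -C' direction, i.e. t is increasing.
The nearest critical point in that direction is t = 0, where C'' = 240 > 0 (a local minimum). The iterate converges there.

0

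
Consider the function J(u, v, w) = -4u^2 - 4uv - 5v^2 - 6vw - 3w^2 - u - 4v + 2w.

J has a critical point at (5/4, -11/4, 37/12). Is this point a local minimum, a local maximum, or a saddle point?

The Hessian is constant: H = [[-8, -4, 0], [-4, -10, -6], [0, -6, -6]].
Leading principal minors: Δ₁ = -8, Δ₂ = 64, Δ₃ = -96.
The minors alternate sign starting negative (−, +, −), so H is negative definite: a local maximum.

local maximum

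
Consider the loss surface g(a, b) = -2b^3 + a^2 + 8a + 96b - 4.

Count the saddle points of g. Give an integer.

1

g separates as a function of a plus a function of b, so ∇g=0 decouples.
∂g/∂a = 2(a + 4) = 0 at a ∈ {-4}; ∂g/∂b = -6(b - 4)(b + 4) = 0 at b ∈ {-4, 4}.
The Hessian is diagonal: diag(g_aa, g_bb). Second derivatives: g_aa(-4)=2; g_bb(-4)=48, g_bb(4)=-48.
Saddle points occur where the two diagonal entries have opposite signs: (-4, 4). Count: 1.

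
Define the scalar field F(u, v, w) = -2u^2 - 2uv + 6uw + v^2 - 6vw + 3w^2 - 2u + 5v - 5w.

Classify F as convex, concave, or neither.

F is quadratic, so its Hessian is the constant matrix H = [[-4, -2, 6], [-2, 2, -6], [6, -6, 6]].
Leading principal minors: -4, -12, 144.
Neither pattern holds ⇒ H is indefinite ⇒ neither convex nor concave.

neither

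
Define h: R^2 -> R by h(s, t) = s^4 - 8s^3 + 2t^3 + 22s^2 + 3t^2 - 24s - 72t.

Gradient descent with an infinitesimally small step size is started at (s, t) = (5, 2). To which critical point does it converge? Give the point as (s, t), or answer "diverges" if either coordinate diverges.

(3, 3)

h is separable, so gradient descent decouples: s follows -∂h/∂s, t follows -∂h/∂t.
∂h/∂s = 4(s - 3)(s - 2)(s - 1); at s=5 this is 96, so s decreases.
∂h/∂t = 6(t - 3)(t + 4); at t=2 this is -36, so t increases.
s converges to its nearest critical value 3 (a local min of the s-part); t converges to 3. The iterate converges to (3, 3).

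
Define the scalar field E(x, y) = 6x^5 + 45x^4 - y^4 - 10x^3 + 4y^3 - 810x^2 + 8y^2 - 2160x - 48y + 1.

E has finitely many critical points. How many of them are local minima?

2

E separates as a function of x plus a function of y, so ∇E=0 decouples.
∂E/∂x = 30(x - 3)(x + 2)(x + 3)(x + 4) = 0 at x ∈ {-4, -3, -2, 3}; ∂E/∂y = -4(y - 3)(y - 2)(y + 2) = 0 at y ∈ {-2, 2, 3}.
The Hessian is diagonal: diag(E_xx, E_yy). Second derivatives: E_xx(-4)=-420, E_xx(-3)=180, E_xx(-2)=-300, E_xx(3)=6300; E_yy(-2)=-80, E_yy(2)=16, E_yy(3)=-20.
Local minima occur where both diagonal entries positive: (-3, 2), (3, 2). Count: 2.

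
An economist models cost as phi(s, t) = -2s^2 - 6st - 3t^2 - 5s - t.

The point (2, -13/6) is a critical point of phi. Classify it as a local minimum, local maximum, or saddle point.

saddle point

The Hessian of phi is constant: H = [[-4, -6], [-6, -6]].
det(H) = (-4)·(-6) − (-6)² = -12.
Since det(H) < 0, H is indefinite and the critical point is a saddle point.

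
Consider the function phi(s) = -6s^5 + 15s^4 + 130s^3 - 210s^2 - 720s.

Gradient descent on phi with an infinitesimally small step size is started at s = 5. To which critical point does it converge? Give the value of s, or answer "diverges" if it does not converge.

diverges

phi'(s) = -30(s - 4)(s - 2)(s + 1)(s + 3), so phi'(5) = -4320.
Gradient descent moves in the -phi' direction, i.e. s is increasing.
There is no critical point above s=5, and phi' keeps the same sign, so the iterate runs off to +∞.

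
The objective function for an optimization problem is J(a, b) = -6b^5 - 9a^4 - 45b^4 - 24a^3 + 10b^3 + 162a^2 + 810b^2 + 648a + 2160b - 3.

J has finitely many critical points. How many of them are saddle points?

6

J separates as a function of a plus a function of b, so ∇J=0 decouples.
∂J/∂a = -36(a - 3)(a + 2)(a + 3) = 0 at a ∈ {-3, -2, 3}; ∂J/∂b = -30(b - 3)(b + 2)(b + 3)(b + 4) = 0 at b ∈ {-4, -3, -2, 3}.
The Hessian is diagonal: diag(J_aa, J_bb). Second derivatives: J_aa(-3)=-216, J_aa(-2)=180, J_aa(3)=-1080; J_bb(-4)=420, J_bb(-3)=-180, J_bb(-2)=300, J_bb(3)=-6300.
Saddle points occur where the two diagonal entries have opposite signs: (-3, -4), (-3, -2), (-2, -3), (-2, 3), (3, -4), (3, -2). Count: 6.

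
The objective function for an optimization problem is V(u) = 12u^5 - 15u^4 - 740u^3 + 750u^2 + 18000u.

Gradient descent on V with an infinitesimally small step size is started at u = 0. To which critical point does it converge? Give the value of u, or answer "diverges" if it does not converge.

V'(u) = 60(u - 5)(u - 4)(u + 3)(u + 5), so V'(0) = 18000.
Gradient descent moves in the -V' direction, i.e. u is decreasing.
The nearest critical point in that direction is u = -3, where V'' = 6720 > 0 (a local minimum). The iterate converges there.

-3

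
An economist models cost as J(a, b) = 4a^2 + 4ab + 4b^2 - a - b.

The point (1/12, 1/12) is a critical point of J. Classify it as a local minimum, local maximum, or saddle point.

local minimum

The Hessian of J is constant: H = [[8, 4], [4, 8]].
det(H) = 8·8 − 4² = 48.
det(H) > 0 and tr(H) = 16 > 0, so H is positive definite and the point is a local minimum.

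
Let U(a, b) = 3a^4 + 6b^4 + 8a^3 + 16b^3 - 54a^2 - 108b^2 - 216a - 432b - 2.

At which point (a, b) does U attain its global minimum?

(3, 3)

U(a,b) separates as P(a) + Q(b) − 2, so its minimum is min P + min Q − 2.
P'(a) = 12(a - 3)(a + 2)(a + 3) vanishes at a ∈ {-3, -2, 3}; Q'(b) = 24(b - 3)(b + 2)(b + 3) vanishes at b ∈ {-3, -2, 3}.
Local minima of P (where P''>0): P(-3)=189, P(3)=-675. Local minima of Q: Q(-3)=378, Q(3)=-1350.
So the global minimum of U is P(3) + Q(3) − 2 = -675 − 1350 − 2 = -2027, attained at (3, 3).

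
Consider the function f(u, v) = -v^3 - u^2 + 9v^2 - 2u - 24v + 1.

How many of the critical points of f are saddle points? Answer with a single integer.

f separates as a function of u plus a function of v, so ∇f=0 decouples.
∂f/∂u = -2(u + 1) = 0 at u ∈ {-1}; ∂f/∂v = -3(v - 4)(v - 2) = 0 at v ∈ {2, 4}.
The Hessian is diagonal: diag(f_uu, f_vv). Second derivatives: f_uu(-1)=-2; f_vv(2)=6, f_vv(4)=-6.
Saddle points occur where the two diagonal entries have opposite signs: (-1, 2). Count: 1.

1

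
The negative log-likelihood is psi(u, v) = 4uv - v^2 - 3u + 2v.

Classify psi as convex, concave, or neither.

psi is quadratic, so its Hessian is the constant matrix H = [[0, 4], [4, -2]].
det(H) = -16, tr(H) = -2.
det(H) < 0, so H is indefinite: neither convex nor concave.

neither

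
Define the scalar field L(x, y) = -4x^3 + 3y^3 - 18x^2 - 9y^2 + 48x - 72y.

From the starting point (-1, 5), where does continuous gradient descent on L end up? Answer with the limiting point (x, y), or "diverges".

L is separable, so gradient descent decouples: x follows -∂L/∂x, y follows -∂L/∂y.
∂L/∂x = -12(x - 1)(x + 4); at x=-1 this is 72, so x decreases.
∂L/∂y = 9(y - 4)(y + 2); at y=5 this is 63, so y decreases.
x converges to its nearest critical value -4 (a local min of the x-part); y converges to 4. The iterate converges to (-4, 4).

(-4, 4)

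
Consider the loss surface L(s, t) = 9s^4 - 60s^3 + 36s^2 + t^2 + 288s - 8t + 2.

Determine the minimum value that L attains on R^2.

-197

L(s,t) separates as P(s) + Q(t) + 2, so its minimum is min P + min Q + 2.
P'(s) = 36(s - 4)(s - 2)(s + 1) vanishes at s ∈ {-1, 2, 4}; Q'(t) = 2(t - 4) vanishes at t ∈ {4}.
Local minima of P (where P''>0): P(-1)=-183, P(4)=192. Local minima of Q: Q(4)=-16.
So the global minimum of L is P(-1) + Q(4) + 2 = -183 − 16 + 2 = -197, attained at (-1, 4).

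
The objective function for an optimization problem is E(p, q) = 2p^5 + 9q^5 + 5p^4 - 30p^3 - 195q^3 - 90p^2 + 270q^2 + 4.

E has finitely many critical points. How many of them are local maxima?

E separates as a function of p plus a function of q, so ∇E=0 decouples.
∂E/∂p = 10p(p - 3)(p + 2)(p + 3) = 0 at p ∈ {-3, -2, 0, 3}; ∂E/∂q = 45q(q - 3)(q - 1)(q + 4) = 0 at q ∈ {-4, 0, 1, 3}.
The Hessian is diagonal: diag(E_pp, E_qq). Second derivatives: E_pp(-3)=-180, E_pp(-2)=100, E_pp(0)=-180, E_pp(3)=900; E_qq(-4)=-6300, E_qq(0)=540, E_qq(1)=-450, E_qq(3)=1890.
Local maxima occur where both diagonal entries negative: (-3, -4), (-3, 1), (0, -4), (0, 1). Count: 4.

4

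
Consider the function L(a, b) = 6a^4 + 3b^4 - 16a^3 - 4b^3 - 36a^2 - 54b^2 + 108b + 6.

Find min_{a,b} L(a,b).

L(a,b) separates as P(a) + Q(b) + 6, so its minimum is min P + min Q + 6.
P'(a) = 24a(a - 3)(a + 1) vanishes at a ∈ {-1, 0, 3}; Q'(b) = 12(b - 3)(b - 1)(b + 3) vanishes at b ∈ {-3, 1, 3}.
Local minima of P (where P''>0): P(-1)=-14, P(3)=-270. Local minima of Q: Q(-3)=-459, Q(3)=-27.
So the global minimum of L is P(3) + Q(-3) + 6 = -270 − 459 + 6 = -723, attained at (3, -3).

-723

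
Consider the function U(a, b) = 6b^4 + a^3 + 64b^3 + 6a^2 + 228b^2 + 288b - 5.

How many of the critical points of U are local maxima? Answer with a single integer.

1

U separates as a function of a plus a function of b, so ∇U=0 decouples.
∂U/∂a = 3a(a + 4) = 0 at a ∈ {-4, 0}; ∂U/∂b = 24(b + 1)(b + 3)(b + 4) = 0 at b ∈ {-4, -3, -1}.
The Hessian is diagonal: diag(U_aa, U_bb). Second derivatives: U_aa(-4)=-12, U_aa(0)=12; U_bb(-4)=72, U_bb(-3)=-48, U_bb(-1)=144.
Local maxima occur where both diagonal entries negative: (-4, -3). Count: 1.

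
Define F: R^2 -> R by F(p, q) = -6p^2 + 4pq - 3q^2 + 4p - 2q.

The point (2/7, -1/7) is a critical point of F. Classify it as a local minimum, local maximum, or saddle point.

The Hessian of F is constant: H = [[-12, 4], [4, -6]].
det(H) = (-12)·(-6) − 4² = 56.
det(H) > 0 and tr(H) = -18 < 0, so H is negative definite and the point is a local maximum.

local maximum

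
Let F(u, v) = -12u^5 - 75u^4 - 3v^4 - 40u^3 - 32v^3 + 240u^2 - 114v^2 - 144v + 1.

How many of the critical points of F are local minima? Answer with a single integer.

2

F separates as a function of u plus a function of v, so ∇F=0 decouples.
∂F/∂u = -60u(u - 1)(u + 2)(u + 4) = 0 at u ∈ {-4, -2, 0, 1}; ∂F/∂v = -12(v + 1)(v + 3)(v + 4) = 0 at v ∈ {-4, -3, -1}.
The Hessian is diagonal: diag(F_uu, F_vv). Second derivatives: F_uu(-4)=2400, F_uu(-2)=-720, F_uu(0)=480, F_uu(1)=-900; F_vv(-4)=-36, F_vv(-3)=24, F_vv(-1)=-72.
Local minima occur where both diagonal entries positive: (-4, -3), (0, -3). Count: 2.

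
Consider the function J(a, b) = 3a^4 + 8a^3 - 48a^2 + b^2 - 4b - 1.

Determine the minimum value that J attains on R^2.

J(a,b) separates as P(a) + Q(b) − 1, so its minimum is min P + min Q − 1.
P'(a) = 12a(a - 2)(a + 4) vanishes at a ∈ {-4, 0, 2}; Q'(b) = 2b - 4 vanishes at b ∈ {2}.
Local minima of P (where P''>0): P(-4)=-512, P(2)=-80. Local minima of Q: Q(2)=-4.
So the global minimum of J is P(-4) + Q(2) − 1 = -512 − 4 − 1 = -517, attained at (-4, 2).

-517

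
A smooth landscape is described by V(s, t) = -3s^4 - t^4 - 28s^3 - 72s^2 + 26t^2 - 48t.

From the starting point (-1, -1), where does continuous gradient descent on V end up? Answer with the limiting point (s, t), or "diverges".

(-3, 1)

V is separable, so gradient descent decouples: s follows -∂V/∂s, t follows -∂V/∂t.
∂V/∂s = -12s(s + 3)(s + 4); at s=-1 this is 72, so s decreases.
∂V/∂t = -4(t - 3)(t - 1)(t + 4); at t=-1 this is -96, so t increases.
s converges to its nearest critical value -3 (a local min of the s-part); t converges to 1. The iterate converges to (-3, 1).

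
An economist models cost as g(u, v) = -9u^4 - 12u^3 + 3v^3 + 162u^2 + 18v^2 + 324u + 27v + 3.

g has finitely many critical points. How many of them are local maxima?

g separates as a function of u plus a function of v, so ∇g=0 decouples.
∂g/∂u = -36(u - 3)(u + 1)(u + 3) = 0 at u ∈ {-3, -1, 3}; ∂g/∂v = 9(v + 1)(v + 3) = 0 at v ∈ {-3, -1}.
The Hessian is diagonal: diag(g_uu, g_vv). Second derivatives: g_uu(-3)=-432, g_uu(-1)=288, g_uu(3)=-864; g_vv(-3)=-18, g_vv(-1)=18.
Local maxima occur where both diagonal entries negative: (-3, -3), (3, -3). Count: 2.

2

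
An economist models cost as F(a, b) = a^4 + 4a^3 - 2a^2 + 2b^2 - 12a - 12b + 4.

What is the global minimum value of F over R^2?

F(a,b) separates as P(a) + Q(b) + 4, so its minimum is min P + min Q + 4.
P'(a) = 4(a - 1)(a + 1)(a + 3) vanishes at a ∈ {-3, -1, 1}; Q'(b) = 4b - 12 vanishes at b ∈ {3}.
Local minima of P (where P''>0): P(-3)=-9, P(1)=-9. Local minima of Q: Q(3)=-18.
So the global minimum of F is P(-3) + Q(3) + 4 = -9 − 18 + 4 = -23, attained at (-3, 3).

-23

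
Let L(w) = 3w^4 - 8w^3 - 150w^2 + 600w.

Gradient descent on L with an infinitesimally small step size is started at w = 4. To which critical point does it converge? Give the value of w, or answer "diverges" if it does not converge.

L'(w) = 12(w - 5)(w - 2)(w + 5), so L'(4) = -216.
Gradient descent moves in the -L' direction, i.e. w is increasing.
The nearest critical point in that direction is w = 5, where L'' = 360 > 0 (a local minimum). The iterate converges there.

5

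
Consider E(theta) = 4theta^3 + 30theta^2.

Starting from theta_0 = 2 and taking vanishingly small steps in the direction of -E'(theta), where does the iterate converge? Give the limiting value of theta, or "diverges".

0

E'(theta) = 12theta(theta + 5), so E'(2) = 168.
Gradient descent moves in the -E' direction, i.e. theta is decreasing.
The nearest critical point in that direction is theta = 0, where E'' = 60 > 0 (a local minimum). The iterate converges there.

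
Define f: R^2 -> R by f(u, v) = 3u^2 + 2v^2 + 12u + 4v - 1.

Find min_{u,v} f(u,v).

f(u,v) separates as P(u) + Q(v) − 1, so its minimum is min P + min Q − 1.
P'(u) = 6u + 12 vanishes at u ∈ {-2}; Q'(v) = 4v + 4 vanishes at v ∈ {-1}.
Local minima of P (where P''>0): P(-2)=-12. Local minima of Q: Q(-1)=-2.
So the global minimum of f is P(-2) + Q(-1) − 1 = -12 − 2 − 1 = -15, attained at (-2, -1).

-15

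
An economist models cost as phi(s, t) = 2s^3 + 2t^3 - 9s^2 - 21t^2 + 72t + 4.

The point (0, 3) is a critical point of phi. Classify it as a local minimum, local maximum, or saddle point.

local maximum

The mixed partial ∂²phi/∂s∂t is 0, so the Hessian at any point is diag(phi_ss, phi_tt) = diag(6(2s - 3), 6(2t - 7)).
At (0, 3): H = diag(-18, -6).
Both eigenvalues are negative, so H is negative definite: a local maximum.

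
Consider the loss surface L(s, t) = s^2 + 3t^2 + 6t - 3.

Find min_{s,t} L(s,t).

-6

L(s,t) separates as P(s) + Q(t) − 3, so its minimum is min P + min Q − 3.
P'(s) = 2s vanishes at s ∈ {0}; Q'(t) = 6(t + 1) vanishes at t ∈ {-1}.
Local minima of P (where P''>0): P(0)=0. Local minima of Q: Q(-1)=-3.
So the global minimum of L is P(0) + Q(-1) − 3 = 0 − 3 − 3 = -6, attained at (0, -1).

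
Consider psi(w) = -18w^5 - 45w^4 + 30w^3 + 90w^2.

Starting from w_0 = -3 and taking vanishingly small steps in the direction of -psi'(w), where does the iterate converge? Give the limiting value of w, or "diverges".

-2

psi'(w) = -90w(w - 1)(w + 1)(w + 2), so psi'(-3) = -2160.
Gradient descent moves in the -psi' direction, i.e. w is increasing.
The nearest critical point in that direction is w = -2, where psi'' = 540 > 0 (a local minimum). The iterate converges there.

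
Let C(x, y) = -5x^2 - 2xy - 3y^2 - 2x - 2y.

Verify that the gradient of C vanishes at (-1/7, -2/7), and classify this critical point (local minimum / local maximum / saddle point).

local maximum

∇C = (-10x - 2y - 2, -2x - 6y - 2); substituting (-1/7, -2/7) gives ∇C = (0, 0), so (-1/7, -2/7) is indeed a critical point.
The Hessian of C is constant: H = [[-10, -2], [-2, -6]].
det(H) = (-10)·(-6) − (-2)² = 56.
det(H) > 0 and tr(H) = -16 < 0, so H is negative definite and the point is a local maximum.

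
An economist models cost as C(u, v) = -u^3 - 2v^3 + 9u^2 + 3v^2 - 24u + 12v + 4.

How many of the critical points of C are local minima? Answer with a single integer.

1

C separates as a function of u plus a function of v, so ∇C=0 decouples.
∂C/∂u = -3(u - 4)(u - 2) = 0 at u ∈ {2, 4}; ∂C/∂v = -6(v - 2)(v + 1) = 0 at v ∈ {-1, 2}.
The Hessian is diagonal: diag(C_uu, C_vv). Second derivatives: C_uu(2)=6, C_uu(4)=-6; C_vv(-1)=18, C_vv(2)=-18.
Local minima occur where both diagonal entries positive: (2, -1). Count: 1.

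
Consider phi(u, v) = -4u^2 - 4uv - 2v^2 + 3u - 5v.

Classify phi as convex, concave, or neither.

concave

phi is quadratic, so its Hessian is the constant matrix H = [[-8, -4], [-4, -4]].
det(H) = 16, tr(H) = -12.
det(H) > 0 and tr(H) < 0, so H is negative definite everywhere: concave.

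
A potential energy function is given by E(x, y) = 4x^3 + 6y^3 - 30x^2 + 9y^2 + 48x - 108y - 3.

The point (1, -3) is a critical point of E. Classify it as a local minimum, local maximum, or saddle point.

local maximum

The mixed partial ∂²E/∂x∂y is 0, so the Hessian at any point is diag(E_xx, E_yy) = diag(12(2x - 5), 18(2y + 1)).
At (1, -3): H = diag(-36, -90).
Both eigenvalues are negative, so H is negative definite: a local maximum.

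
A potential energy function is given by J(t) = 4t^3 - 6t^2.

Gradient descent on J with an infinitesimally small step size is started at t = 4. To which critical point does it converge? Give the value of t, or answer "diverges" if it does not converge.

J'(t) = 12t(t - 1), so J'(4) = 144.
Gradient descent moves in the -J' direction, i.e. t is decreasing.
The nearest critical point in that direction is t = 1, where J'' = 12 > 0 (a local minimum). The iterate converges there.

1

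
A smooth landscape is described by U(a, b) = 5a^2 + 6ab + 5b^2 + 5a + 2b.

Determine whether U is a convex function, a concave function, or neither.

U is quadratic, so its Hessian is the constant matrix H = [[10, 6], [6, 10]].
det(H) = 64, tr(H) = 20.
det(H) > 0 and tr(H) > 0, so H is positive definite everywhere: convex.

convex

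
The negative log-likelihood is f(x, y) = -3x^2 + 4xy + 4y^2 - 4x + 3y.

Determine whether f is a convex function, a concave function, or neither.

neither

f is quadratic, so its Hessian is the constant matrix H = [[-6, 4], [4, 8]].
det(H) = -64, tr(H) = 2.
det(H) < 0, so H is indefinite: neither convex nor concave.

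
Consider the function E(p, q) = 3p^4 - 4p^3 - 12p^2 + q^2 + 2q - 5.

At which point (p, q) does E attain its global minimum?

E(p,q) separates as A(p) + B(q) − 5, so its minimum is min A + min B − 5.
A'(p) = 12p(p - 2)(p + 1) vanishes at p ∈ {-1, 0, 2}; B'(q) = 2q + 2 vanishes at q ∈ {-1}.
Local minima of A (where A''>0): A(-1)=-5, A(2)=-32. Local minima of B: B(-1)=-1.
So the global minimum of E is A(2) + B(-1) − 5 = -32 − 1 − 5 = -38, attained at (2, -1).

(2, -1)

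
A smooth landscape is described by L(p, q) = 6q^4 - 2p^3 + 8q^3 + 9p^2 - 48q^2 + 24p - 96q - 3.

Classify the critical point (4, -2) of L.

saddle point

The mixed partial ∂²L/∂p∂q is 0, so the Hessian at any point is diag(L_pp, L_qq) = diag(6(-2p + 3), 24(3q^2 + 2q - 4)).
At (4, -2): H = diag(-30, 96).
The eigenvalues have opposite signs, so H is indefinite: a saddle point.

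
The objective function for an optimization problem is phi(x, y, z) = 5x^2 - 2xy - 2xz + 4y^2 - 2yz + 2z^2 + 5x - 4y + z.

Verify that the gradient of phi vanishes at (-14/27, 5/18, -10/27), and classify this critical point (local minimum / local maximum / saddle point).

local minimum

∇phi = (10x - 2y - 2z + 5, -2x + 8y - 2z - 4, -2x - 2y + 4z + 1); substituting (-14/27, 5/18, -10/27) gives ∇phi = (0, 0, 0), so (-14/27, 5/18, -10/27) is indeed a critical point.
The Hessian is constant: H = [[10, -2, -2], [-2, 8, -2], [-2, -2, 4]].
Leading principal minors: Δ₁ = 10, Δ₂ = 76, Δ₃ = 216.
All leading minors are positive, so H is positive definite: a local minimum.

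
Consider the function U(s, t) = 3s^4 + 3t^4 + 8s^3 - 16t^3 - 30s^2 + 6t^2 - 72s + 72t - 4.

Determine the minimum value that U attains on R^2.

U(s,t) separates as P(s) + Q(t) − 4, so its minimum is min P + min Q − 4.
P'(s) = 12(s - 2)(s + 1)(s + 3) vanishes at s ∈ {-3, -1, 2}; Q'(t) = 12(t - 3)(t - 2)(t + 1) vanishes at t ∈ {-1, 2, 3}.
Local minima of P (where P''>0): P(-3)=-27, P(2)=-152. Local minima of Q: Q(-1)=-47, Q(3)=81.
So the global minimum of U is P(2) + Q(-1) − 4 = -152 − 47 − 4 = -203, attained at (2, -1).

-203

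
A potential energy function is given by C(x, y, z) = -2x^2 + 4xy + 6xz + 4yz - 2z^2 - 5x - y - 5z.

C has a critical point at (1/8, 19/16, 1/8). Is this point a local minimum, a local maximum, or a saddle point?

saddle point

The Hessian is constant: H = [[-4, 4, 6], [4, 0, 4], [6, 4, -4]].
Leading principal minors: Δ₁ = -4, Δ₂ = -16, Δ₃ = 320.
The minors fit neither the all-positive nor the alternating-sign pattern, so H is indefinite: a saddle point.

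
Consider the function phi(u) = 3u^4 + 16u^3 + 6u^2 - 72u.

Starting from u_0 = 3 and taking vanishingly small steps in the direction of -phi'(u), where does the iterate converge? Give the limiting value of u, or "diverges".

phi'(u) = 12(u - 1)(u + 2)(u + 3), so phi'(3) = 720.
Gradient descent moves in the -phi' direction, i.e. u is decreasing.
The nearest critical point in that direction is u = 1, where phi'' = 144 > 0 (a local minimum). The iterate converges there.

1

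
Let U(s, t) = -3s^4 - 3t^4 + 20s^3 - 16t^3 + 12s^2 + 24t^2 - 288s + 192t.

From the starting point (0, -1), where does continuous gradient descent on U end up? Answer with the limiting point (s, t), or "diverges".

(3, -2)

U is separable, so gradient descent decouples: s follows -∂U/∂s, t follows -∂U/∂t.
∂U/∂s = -12(s - 4)(s - 3)(s + 2); at s=0 this is -288, so s increases.
∂U/∂t = -12(t - 2)(t + 2)(t + 4); at t=-1 this is 108, so t decreases.
s converges to its nearest critical value 3 (a local min of the s-part); t converges to -2. The iterate converges to (3, -2).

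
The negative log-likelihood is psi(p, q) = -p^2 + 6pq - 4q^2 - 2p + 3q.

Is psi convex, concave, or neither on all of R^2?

psi is quadratic, so its Hessian is the constant matrix H = [[-2, 6], [6, -8]].
det(H) = -20, tr(H) = -10.
det(H) < 0, so H is indefinite: neither convex nor concave.

neither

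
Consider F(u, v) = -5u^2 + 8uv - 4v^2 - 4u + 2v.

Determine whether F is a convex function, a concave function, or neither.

F is quadratic, so its Hessian is the constant matrix H = [[-10, 8], [8, -8]].
det(H) = 16, tr(H) = -18.
det(H) > 0 and tr(H) < 0, so H is negative definite everywhere: concave.

concave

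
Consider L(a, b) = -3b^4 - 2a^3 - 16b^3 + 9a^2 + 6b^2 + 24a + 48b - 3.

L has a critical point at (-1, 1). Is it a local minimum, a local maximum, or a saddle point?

The mixed partial ∂²L/∂a∂b is 0, so the Hessian at any point is diag(L_aa, L_bb) = diag(6(-2a + 3), 12(-3b^2 - 8b + 1)).
At (-1, 1): H = diag(30, -120).
The eigenvalues have opposite signs, so H is indefinite: a saddle point.

saddle point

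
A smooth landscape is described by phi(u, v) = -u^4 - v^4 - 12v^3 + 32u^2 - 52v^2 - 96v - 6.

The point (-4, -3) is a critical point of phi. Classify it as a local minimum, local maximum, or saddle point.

saddle point

The mixed partial ∂²phi/∂u∂v is 0, so the Hessian at any point is diag(phi_uu, phi_vv) = diag(4(-3u^2 + 16), -4(3v^2 + 18v + 26)).
At (-4, -3): H = diag(-128, 4).
The eigenvalues have opposite signs, so H is indefinite: a saddle point.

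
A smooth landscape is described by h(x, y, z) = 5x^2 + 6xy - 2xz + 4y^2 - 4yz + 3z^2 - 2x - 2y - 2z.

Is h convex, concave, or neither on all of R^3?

convex

h is quadratic, so its Hessian is the constant matrix H = [[10, 6, -2], [6, 8, -4], [-2, -4, 6]].
Leading principal minors: 10, 44, 168.
All positive ⇒ H ≻ 0 ⇒ convex.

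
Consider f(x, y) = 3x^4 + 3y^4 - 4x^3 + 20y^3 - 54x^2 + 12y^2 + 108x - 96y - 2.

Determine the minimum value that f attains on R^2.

f(x,y) separates as P(x) + Q(y) − 2, so its minimum is min P + min Q − 2.
P'(x) = 12(x - 3)(x - 1)(x + 3) vanishes at x ∈ {-3, 1, 3}; Q'(y) = 12(y - 1)(y + 2)(y + 4) vanishes at y ∈ {-4, -2, 1}.
Local minima of P (where P''>0): P(-3)=-459, P(3)=-27. Local minima of Q: Q(-4)=64, Q(1)=-61.
So the global minimum of f is P(-3) + Q(1) − 2 = -459 − 61 − 2 = -522, attained at (-3, 1).

-522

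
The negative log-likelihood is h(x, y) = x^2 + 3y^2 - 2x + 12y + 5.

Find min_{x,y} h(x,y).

h(x,y) separates as P(x) + Q(y) + 5, so its minimum is min P + min Q + 5.
P'(x) = 2x - 2 vanishes at x ∈ {1}; Q'(y) = 6y + 12 vanishes at y ∈ {-2}.
Local minima of P (where P''>0): P(1)=-1. Local minima of Q: Q(-2)=-12.
So the global minimum of h is P(1) + Q(-2) + 5 = -1 − 12 + 5 = -8, attained at (1, -2).

-8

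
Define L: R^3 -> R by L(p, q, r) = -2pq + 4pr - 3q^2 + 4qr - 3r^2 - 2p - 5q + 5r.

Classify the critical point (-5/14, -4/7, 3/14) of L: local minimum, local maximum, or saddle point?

The Hessian is constant: H = [[0, -2, 4], [-2, -6, 4], [4, 4, -6]].
Leading principal minors: Δ₁ = 0, Δ₂ = -4, Δ₃ = 56.
The minors fit neither the all-positive nor the alternating-sign pattern, so H is indefinite: a saddle point.

saddle point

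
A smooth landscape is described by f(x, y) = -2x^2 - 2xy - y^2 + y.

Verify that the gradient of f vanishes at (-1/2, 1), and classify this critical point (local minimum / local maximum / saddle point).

local maximum

∇f = (-4x - 2y, -2x - 2y + 1); substituting (-1/2, 1) gives ∇f = (0, 0), so (-1/2, 1) is indeed a critical point.
The Hessian of f is constant: H = [[-4, -2], [-2, -2]].
det(H) = (-4)·(-2) − (-2)² = 4.
det(H) > 0 and tr(H) = -6 < 0, so H is negative definite and the point is a local maximum.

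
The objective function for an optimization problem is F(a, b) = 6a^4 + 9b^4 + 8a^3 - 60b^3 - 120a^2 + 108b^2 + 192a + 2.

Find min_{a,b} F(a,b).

-1662

F(a,b) separates as P(a) + Q(b) + 2, so its minimum is min P + min Q + 2.
P'(a) = 24(a - 2)(a - 1)(a + 4) vanishes at a ∈ {-4, 1, 2}; Q'(b) = 36b(b - 3)(b - 2) vanishes at b ∈ {0, 2, 3}.
Local minima of P (where P''>0): P(-4)=-1664, P(2)=64. Local minima of Q: Q(0)=0, Q(3)=81.
So the global minimum of F is P(-4) + Q(0) + 2 = -1664 + 0 + 2 = -1662, attained at (-4, 0).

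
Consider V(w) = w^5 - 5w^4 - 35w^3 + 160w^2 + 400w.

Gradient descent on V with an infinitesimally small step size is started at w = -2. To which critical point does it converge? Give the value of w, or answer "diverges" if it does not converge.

-1

V'(w) = 5(w - 5)(w - 4)(w + 1)(w + 4), so V'(-2) = -420.
Gradient descent moves in the -V' direction, i.e. w is increasing.
The nearest critical point in that direction is w = -1, where V'' = 450 > 0 (a local minimum). The iterate converges there.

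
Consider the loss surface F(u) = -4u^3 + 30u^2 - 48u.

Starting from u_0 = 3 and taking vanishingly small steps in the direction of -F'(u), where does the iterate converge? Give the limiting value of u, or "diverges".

1

F'(u) = -12(u - 4)(u - 1), so F'(3) = 24.
Gradient descent moves in the -F' direction, i.e. u is decreasing.
The nearest critical point in that direction is u = 1, where F'' = 36 > 0 (a local minimum). The iterate converges there.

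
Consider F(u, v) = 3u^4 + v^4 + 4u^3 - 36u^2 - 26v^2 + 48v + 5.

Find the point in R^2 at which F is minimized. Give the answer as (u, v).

F(u,v) separates as P(u) + Q(v) + 5, so its minimum is min P + min Q + 5.
P'(u) = 12u(u - 2)(u + 3) vanishes at u ∈ {-3, 0, 2}; Q'(v) = 4(v - 3)(v - 1)(v + 4) vanishes at v ∈ {-4, 1, 3}.
Local minima of P (where P''>0): P(-3)=-189, P(2)=-64. Local minima of Q: Q(-4)=-352, Q(3)=-9.
So the global minimum of F is P(-3) + Q(-4) + 5 = -189 − 352 + 5 = -536, attained at (-3, -4).

(-3, -4)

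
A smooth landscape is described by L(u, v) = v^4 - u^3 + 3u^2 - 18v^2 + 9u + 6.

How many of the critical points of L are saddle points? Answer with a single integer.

3

L separates as a function of u plus a function of v, so ∇L=0 decouples.
∂L/∂u = -3(u - 3)(u + 1) = 0 at u ∈ {-1, 3}; ∂L/∂v = 4v(v - 3)(v + 3) = 0 at v ∈ {-3, 0, 3}.
The Hessian is diagonal: diag(L_uu, L_vv). Second derivatives: L_uu(-1)=12, L_uu(3)=-12; L_vv(-3)=72, L_vv(0)=-36, L_vv(3)=72.
Saddle points occur where the two diagonal entries have opposite signs: (-1, 0), (3, -3), (3, 3). Count: 3.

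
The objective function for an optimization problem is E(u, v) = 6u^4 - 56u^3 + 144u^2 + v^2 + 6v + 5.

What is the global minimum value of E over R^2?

E(u,v) separates as P(u) + Q(v) + 5, so its minimum is min P + min Q + 5.
P'(u) = 24u(u - 4)(u - 3) vanishes at u ∈ {0, 3, 4}; Q'(v) = 2v + 6 vanishes at v ∈ {-3}.
Local minima of P (where P''>0): P(0)=0, P(4)=256. Local minima of Q: Q(-3)=-9.
So the global minimum of E is P(0) + Q(-3) + 5 = 0 − 9 + 5 = -4, attained at (0, -3).

-4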